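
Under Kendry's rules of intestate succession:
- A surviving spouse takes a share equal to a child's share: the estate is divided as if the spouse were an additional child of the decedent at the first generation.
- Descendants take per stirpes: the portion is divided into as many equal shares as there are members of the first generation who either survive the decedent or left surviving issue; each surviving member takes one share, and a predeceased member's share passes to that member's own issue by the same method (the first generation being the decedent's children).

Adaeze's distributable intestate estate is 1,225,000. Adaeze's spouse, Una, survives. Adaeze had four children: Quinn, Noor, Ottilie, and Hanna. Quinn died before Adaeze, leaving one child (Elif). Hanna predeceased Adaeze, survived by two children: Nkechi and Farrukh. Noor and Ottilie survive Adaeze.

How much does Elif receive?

Elif receives 245,000.

The spouse counts as an additional share at the children's level, so there are 5 primary shares of 245,000. Una takes one such share (245,000).
The children's combined portion (980,000) is divided into 4 shares of 245,000: Noor and Ottilie each take 245,000; Quinn's 245,000 share passes to Quinn's issue; Hanna's 245,000 share passes to Hanna's issue.
Quinn's share (245,000) passes entirely to Elif.
Hanna's share (245,000) is divided into 2 shares of 122,500: Nkechi and Farrukh each take 122,500.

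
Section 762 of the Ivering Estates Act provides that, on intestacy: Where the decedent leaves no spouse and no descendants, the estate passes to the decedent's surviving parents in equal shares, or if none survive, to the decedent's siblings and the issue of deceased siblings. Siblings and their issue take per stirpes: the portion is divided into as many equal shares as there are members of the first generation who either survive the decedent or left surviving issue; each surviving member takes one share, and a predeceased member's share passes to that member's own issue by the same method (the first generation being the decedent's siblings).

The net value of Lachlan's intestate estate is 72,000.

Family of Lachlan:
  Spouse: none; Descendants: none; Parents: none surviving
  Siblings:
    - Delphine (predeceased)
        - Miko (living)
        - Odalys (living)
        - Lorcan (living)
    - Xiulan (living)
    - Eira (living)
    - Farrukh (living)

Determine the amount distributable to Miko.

The entire 72,000 passes to the siblings and their issue.
That amount (72,000) is divided into 4 shares of 18,000: Xiulan, Eira, and Farrukh each take 18,000; Delphine's 18,000 share passes to Delphine's issue.
Delphine's share (18,000) is divided into 3 shares of 6,000: Miko, Odalys, and Lorcan each take 6,000.

Miko receives 6,000.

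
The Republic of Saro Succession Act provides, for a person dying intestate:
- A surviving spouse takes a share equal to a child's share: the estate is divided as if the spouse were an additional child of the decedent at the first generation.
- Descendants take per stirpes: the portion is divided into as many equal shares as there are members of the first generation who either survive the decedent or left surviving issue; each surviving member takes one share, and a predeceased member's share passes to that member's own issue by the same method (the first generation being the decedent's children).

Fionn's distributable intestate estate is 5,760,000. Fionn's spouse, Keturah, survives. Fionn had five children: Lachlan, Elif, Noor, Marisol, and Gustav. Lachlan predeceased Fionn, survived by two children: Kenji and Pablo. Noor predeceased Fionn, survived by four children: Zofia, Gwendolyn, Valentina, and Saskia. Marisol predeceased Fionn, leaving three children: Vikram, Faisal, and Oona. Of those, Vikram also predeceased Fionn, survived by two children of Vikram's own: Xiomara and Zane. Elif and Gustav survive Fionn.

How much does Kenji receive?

Kenji receives 480,000.

The spouse counts as an additional share at the children's level, so there are 6 primary shares of 960,000. Keturah takes one such share (960,000).
The children's combined portion (4,800,000) is divided into 5 shares of 960,000: Elif and Gustav each take 960,000; Lachlan's 960,000 share passes to Lachlan's issue; Noor's 960,000 share passes to Noor's issue; Marisol's 960,000 share passes to Marisol's issue.
Lachlan's share (960,000) is divided into 2 shares of 480,000: Kenji and Pablo each take 480,000.
Noor's share (960,000) is divided into 4 shares of 240,000: Zofia, Gwendolyn, Valentina, and Saskia each take 240,000.
Marisol's share (960,000) is divided into 3 shares of 320,000: Faisal and Oona each take 320,000; Vikram's 320,000 share passes to Vikram's issue.
Vikram's share (320,000) is divided into 2 shares of 160,000: Xiomara and Zane each take 160,000.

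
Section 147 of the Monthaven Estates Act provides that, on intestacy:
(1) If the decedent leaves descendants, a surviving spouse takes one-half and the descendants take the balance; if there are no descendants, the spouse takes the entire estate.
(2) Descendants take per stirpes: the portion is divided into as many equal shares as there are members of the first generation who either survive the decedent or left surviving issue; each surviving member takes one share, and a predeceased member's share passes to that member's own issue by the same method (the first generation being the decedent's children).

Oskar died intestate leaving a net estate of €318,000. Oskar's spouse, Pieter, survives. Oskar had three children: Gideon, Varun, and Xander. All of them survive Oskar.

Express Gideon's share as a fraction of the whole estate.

Pieter takes one-half of €318,000 = €159,000. The remaining €159,000 passes to the descendants.
The descendants' portion (€159,000) is divided into 3 shares of €53,000: Gideon, Varun, and Xander each take €53,000.

Gideon receives 1/6 of the estate.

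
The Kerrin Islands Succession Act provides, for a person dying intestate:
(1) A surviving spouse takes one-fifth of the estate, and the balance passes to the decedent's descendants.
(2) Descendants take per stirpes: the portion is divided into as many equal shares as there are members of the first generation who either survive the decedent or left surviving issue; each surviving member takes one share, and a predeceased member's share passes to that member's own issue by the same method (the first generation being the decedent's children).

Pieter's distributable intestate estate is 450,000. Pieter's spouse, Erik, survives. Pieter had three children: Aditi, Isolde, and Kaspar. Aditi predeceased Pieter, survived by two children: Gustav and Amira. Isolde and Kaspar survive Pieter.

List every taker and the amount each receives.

Erik: 90,000; Gustav: 60,000; Amira: 60,000; Isolde: 120,000; Kaspar: 120,000

Erik takes one-fifth of 450,000 = 90,000. The remaining 360,000 passes to the descendants.
The descendants' portion (360,000) is divided into 3 shares of 120,000: Isolde and Kaspar each take 120,000; Aditi's 120,000 share passes to Aditi's issue.
Aditi's share (120,000) is divided into 2 shares of 60,000: Gustav and Amira each take 60,000.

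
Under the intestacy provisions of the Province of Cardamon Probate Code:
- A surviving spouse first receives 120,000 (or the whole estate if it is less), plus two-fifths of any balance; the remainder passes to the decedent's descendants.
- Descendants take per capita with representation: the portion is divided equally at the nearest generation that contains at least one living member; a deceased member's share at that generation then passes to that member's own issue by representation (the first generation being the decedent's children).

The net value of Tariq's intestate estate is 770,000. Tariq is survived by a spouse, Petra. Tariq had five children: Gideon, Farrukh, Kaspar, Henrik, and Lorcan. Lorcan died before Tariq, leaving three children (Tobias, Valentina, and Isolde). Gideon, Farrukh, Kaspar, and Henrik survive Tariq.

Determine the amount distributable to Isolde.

Petra first takes 120,000, leaving a balance of 650,000. Petra then takes two-fifths of the balance (260,000), for a total of 380,000. The remaining 390,000 passes to the descendants.
The descendants' portion (390,000) is divided into 5 shares of 78,000: Gideon, Farrukh, Kaspar, and Henrik each take 78,000; Lorcan's 78,000 share passes to Lorcan's issue.
Lorcan's share (78,000) is divided into 3 shares of 26,000: Tobias, Valentina, and Isolde each take 26,000.

Isolde receives 26,000.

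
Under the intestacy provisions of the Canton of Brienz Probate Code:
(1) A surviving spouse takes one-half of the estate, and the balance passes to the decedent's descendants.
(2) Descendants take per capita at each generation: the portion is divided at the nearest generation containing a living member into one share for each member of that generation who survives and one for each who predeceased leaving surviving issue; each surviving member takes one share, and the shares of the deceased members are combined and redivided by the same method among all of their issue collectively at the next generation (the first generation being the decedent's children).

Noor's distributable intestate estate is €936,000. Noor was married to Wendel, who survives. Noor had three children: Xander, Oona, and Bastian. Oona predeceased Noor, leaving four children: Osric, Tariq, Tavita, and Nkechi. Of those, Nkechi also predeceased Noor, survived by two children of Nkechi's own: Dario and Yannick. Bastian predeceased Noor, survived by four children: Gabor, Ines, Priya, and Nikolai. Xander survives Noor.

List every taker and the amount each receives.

Wendel: €468,000; Xander: €156,000; Osric: €39,000; Tariq: €39,000; Tavita: €39,000; Dario: €19,500; Yannick: €19,500; Gabor: €39,000; Ines: €39,000; Priya: €39,000; Nikolai: €39,000

Wendel takes one-half of €936,000 = €468,000. The remaining €468,000 passes to the descendants.
The descendants' portion (€468,000) is divided at the children's generation into 3 shares of €156,000. Xander takes €156,000. The 2 shares of the deceased (Oona and Bastian) are combined into a pool of €312,000.
That pool (€312,000) is divided at the grandchildren's generation into 8 shares of €39,000. Osric, Tariq, Tavita, Gabor, Ines, Priya, and Nikolai each take €39,000. The remaining share for the deceased Nkechi (€39,000) is carried to the next generation.
That pool (€39,000) is divided at the great-grandchildren's generation equally among Dario and Yannick: €19,500 each.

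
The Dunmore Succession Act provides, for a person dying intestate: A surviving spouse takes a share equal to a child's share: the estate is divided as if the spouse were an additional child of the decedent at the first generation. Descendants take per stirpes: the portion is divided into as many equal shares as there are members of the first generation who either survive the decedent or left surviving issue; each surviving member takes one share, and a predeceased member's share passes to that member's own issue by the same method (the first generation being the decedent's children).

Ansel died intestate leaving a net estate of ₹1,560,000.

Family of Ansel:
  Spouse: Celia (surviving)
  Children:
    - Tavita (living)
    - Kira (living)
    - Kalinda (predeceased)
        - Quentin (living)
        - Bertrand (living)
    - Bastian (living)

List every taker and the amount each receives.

The spouse counts as an additional share at the children's level, so there are 5 primary shares of ₹312,000. Celia takes one such share (₹312,000).
The children's combined portion (₹1,248,000) is divided into 4 shares of ₹312,000: Tavita, Kira, and Bastian each take ₹312,000; Kalinda's ₹312,000 share passes to Kalinda's issue.
Kalinda's share (₹312,000) is divided into 2 shares of ₹156,000: Quentin and Bertrand each take ₹156,000.

Celia: ₹312,000; Tavita: ₹312,000; Kira: ₹312,000; Quentin: ₹156,000; Bertrand: ₹156,000; Bastian: ₹312,000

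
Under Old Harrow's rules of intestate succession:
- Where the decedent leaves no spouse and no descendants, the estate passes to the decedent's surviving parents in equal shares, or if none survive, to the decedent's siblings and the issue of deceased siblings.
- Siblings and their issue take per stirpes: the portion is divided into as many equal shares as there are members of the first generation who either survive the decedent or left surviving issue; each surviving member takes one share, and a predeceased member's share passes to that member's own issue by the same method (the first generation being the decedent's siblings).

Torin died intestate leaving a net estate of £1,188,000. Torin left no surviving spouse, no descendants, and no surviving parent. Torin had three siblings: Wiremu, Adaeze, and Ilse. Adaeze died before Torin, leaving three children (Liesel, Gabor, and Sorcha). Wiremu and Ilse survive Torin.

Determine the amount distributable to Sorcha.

The entire £1,188,000 passes to the siblings and their issue.
That amount (£1,188,000) is divided into 3 shares of £396,000: Wiremu and Ilse each take £396,000; Adaeze's £396,000 share passes to Adaeze's issue.
Adaeze's share (£396,000) is divided into 3 shares of £132,000: Liesel, Gabor, and Sorcha each take £132,000.

Sorcha receives £132,000.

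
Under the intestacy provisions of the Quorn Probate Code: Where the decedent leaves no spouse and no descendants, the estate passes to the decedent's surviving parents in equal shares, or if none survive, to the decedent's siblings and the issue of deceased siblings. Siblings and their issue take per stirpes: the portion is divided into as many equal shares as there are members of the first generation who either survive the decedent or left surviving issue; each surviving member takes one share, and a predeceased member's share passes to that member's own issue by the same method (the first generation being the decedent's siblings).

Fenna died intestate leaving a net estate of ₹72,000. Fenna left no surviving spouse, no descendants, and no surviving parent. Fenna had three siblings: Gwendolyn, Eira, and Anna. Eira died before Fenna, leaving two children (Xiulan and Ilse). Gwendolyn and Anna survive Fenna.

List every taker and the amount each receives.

Gwendolyn: ₹24,000; Xiulan: ₹12,000; Ilse: ₹12,000; Anna: ₹24,000

The entire ₹72,000 passes to the siblings and their issue.
That amount (₹72,000) is divided into 3 shares of ₹24,000: Gwendolyn and Anna each take ₹24,000; Eira's ₹24,000 share passes to Eira's issue.
Eira's share (₹24,000) is divided into 2 shares of ₹12,000: Xiulan and Ilse each take ₹12,000.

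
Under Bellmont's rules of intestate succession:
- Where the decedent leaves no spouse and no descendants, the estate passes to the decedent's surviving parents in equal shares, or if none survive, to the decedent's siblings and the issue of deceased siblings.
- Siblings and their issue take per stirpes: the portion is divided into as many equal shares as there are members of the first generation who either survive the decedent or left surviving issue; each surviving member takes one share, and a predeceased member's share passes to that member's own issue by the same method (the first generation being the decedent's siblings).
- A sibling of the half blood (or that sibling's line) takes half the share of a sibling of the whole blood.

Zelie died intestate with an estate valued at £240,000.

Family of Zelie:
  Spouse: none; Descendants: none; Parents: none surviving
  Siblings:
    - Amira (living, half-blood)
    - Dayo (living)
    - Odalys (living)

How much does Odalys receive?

The entire £240,000 passes to the siblings and their issue.
Counting each half-blood sibling's line as half a unit, there are 5/2 units in £240,000, so one unit is £96,000. Whole-blood lines (Dayo and Odalys) take £96,000 each; half-blood lines (Amira) take £48,000 each.

Odalys receives £96,000.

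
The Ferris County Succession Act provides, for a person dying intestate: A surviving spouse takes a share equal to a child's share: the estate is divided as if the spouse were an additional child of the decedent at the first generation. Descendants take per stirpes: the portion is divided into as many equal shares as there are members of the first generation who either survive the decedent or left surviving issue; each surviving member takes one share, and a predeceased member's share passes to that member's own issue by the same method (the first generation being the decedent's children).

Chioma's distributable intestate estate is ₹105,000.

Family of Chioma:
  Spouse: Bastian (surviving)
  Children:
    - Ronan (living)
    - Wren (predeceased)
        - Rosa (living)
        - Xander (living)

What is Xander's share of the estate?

Xander receives ₹17,500.

The spouse counts as an additional share at the children's level, so there are 3 primary shares of ₹35,000. Bastian takes one such share (₹35,000).
The children's combined portion (₹70,000) is divided into 2 shares of ₹35,000: Ronan takes ₹35,000; Wren's ₹35,000 share passes to Wren's issue.
Wren's share (₹35,000) is divided into 2 shares of ₹17,500: Rosa and Xander each take ₹17,500.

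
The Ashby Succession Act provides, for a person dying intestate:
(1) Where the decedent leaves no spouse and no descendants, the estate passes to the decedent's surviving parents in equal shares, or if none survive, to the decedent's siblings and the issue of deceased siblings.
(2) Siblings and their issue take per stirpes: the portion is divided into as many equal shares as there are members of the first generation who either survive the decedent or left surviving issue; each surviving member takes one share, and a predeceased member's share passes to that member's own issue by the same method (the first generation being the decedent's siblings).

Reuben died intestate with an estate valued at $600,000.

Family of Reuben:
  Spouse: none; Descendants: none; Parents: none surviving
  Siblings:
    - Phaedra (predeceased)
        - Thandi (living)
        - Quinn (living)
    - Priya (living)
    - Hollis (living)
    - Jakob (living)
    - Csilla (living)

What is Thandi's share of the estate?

Thandi receives $60,000.

The entire $600,000 passes to the siblings and their issue.
That amount ($600,000) is divided into 5 shares of $120,000: Priya, Hollis, Jakob, and Csilla each take $120,000; Phaedra's $120,000 share passes to Phaedra's issue.
Phaedra's share ($120,000) is divided into 2 shares of $60,000: Thandi and Quinn each take $60,000.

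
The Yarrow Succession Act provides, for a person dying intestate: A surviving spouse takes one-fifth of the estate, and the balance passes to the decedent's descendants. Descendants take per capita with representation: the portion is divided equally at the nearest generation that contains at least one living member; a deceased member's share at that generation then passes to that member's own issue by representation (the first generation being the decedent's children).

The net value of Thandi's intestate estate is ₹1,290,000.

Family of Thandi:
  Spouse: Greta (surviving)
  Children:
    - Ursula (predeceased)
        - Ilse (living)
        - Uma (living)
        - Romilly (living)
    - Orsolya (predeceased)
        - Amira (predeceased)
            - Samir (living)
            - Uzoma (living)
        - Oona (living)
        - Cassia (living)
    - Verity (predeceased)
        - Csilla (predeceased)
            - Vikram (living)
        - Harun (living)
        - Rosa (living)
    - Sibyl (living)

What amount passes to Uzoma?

Greta takes one-fifth of ₹1,290,000 = ₹258,000. The remaining ₹1,032,000 passes to the descendants.
The descendants' portion (₹1,032,000) is divided into 4 shares of ₹258,000: Sibyl takes ₹258,000; Ursula's ₹258,000 share passes to Ursula's issue; Orsolya's ₹258,000 share passes to Orsolya's issue; Verity's ₹258,000 share passes to Verity's issue.
Ursula's share (₹258,000) is divided into 3 shares of ₹86,000: Ilse, Uma, and Romilly each take ₹86,000.
Orsolya's share (₹258,000) is divided into 3 shares of ₹86,000: Oona and Cassia each take ₹86,000; Amira's ₹86,000 share passes to Amira's issue.
Amira's share (₹86,000) is divided into 2 shares of ₹43,000: Samir and Uzoma each take ₹43,000.
Verity's share (₹258,000) is divided into 3 shares of ₹86,000: Harun and Rosa each take ₹86,000; Csilla's ₹86,000 share passes to Csilla's issue.
Csilla's share (₹86,000) passes entirely to Vikram.

Uzoma receives ₹43,000.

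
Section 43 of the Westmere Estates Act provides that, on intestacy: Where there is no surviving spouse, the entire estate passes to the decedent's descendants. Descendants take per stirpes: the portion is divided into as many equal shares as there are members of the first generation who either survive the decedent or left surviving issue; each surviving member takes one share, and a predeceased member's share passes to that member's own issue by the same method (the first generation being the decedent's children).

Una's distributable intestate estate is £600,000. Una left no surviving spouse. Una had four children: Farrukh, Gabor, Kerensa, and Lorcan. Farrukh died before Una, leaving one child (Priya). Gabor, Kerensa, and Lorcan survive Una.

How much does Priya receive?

The entire £600,000 passes to the descendants.
That amount (£600,000) is divided into 4 shares of £150,000: Gabor, Kerensa, and Lorcan each take £150,000; Farrukh's £150,000 share passes to Farrukh's issue.
Farrukh's share (£150,000) passes entirely to Priya.

Priya receives £150,000.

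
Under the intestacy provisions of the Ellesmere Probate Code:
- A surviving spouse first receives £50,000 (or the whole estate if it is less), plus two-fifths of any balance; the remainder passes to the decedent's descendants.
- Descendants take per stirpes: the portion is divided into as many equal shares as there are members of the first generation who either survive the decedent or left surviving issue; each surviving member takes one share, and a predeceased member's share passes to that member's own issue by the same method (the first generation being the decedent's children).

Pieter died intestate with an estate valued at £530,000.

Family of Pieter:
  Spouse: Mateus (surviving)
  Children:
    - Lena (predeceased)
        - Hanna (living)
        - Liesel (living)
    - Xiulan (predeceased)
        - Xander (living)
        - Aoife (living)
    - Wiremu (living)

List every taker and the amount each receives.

Mateus first takes £50,000, leaving a balance of £480,000. Mateus then takes two-fifths of the balance (£192,000), for a total of £242,000. The remaining £288,000 passes to the descendants.
The descendants' portion (£288,000) is divided into 3 shares of £96,000: Wiremu takes £96,000; Lena's £96,000 share passes to Lena's issue; Xiulan's £96,000 share passes to Xiulan's issue.
Lena's share (£96,000) is divided into 2 shares of £48,000: Hanna and Liesel each take £48,000.
Xiulan's share (£96,000) is divided into 2 shares of £48,000: Xander and Aoife each take £48,000.

Mateus: £242,000; Hanna: £48,000; Liesel: £48,000; Xander: £48,000; Aoife: £48,000; Wiremu: £96,000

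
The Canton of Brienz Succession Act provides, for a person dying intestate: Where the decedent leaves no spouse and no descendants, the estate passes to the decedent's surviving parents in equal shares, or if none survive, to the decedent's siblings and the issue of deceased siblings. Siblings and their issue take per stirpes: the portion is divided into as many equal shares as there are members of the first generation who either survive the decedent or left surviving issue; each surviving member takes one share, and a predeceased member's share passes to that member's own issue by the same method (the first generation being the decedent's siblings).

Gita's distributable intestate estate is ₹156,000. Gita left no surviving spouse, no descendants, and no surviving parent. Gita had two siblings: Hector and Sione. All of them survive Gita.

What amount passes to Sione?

The entire ₹156,000 passes to the siblings and their issue.
That amount (₹156,000) is divided into 2 shares of ₹78,000: Hector and Sione each take ₹78,000.

Sione receives ₹78,000.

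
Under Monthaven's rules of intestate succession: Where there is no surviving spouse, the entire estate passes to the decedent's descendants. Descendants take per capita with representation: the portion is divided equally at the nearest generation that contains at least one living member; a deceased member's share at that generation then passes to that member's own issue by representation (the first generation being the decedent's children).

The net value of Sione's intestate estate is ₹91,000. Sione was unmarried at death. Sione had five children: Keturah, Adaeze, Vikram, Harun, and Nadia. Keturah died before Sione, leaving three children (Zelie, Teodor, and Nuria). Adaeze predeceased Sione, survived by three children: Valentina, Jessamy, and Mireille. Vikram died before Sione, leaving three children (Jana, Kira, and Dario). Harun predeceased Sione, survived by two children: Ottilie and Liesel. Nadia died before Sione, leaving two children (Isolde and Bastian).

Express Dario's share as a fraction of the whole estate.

Dario receives 1/13 of the estate.

The entire ₹91,000 passes to the descendants.
No child survives, so the initial division is made at the grandchildren's generation.
That amount (₹91,000) is divided into 13 shares of ₹7,000: Zelie, Teodor, Nuria, Valentina, Jessamy, Mireille, Jana, Kira, Dario, Ottilie, Liesel, Isolde, and Bastian each take ₹7,000.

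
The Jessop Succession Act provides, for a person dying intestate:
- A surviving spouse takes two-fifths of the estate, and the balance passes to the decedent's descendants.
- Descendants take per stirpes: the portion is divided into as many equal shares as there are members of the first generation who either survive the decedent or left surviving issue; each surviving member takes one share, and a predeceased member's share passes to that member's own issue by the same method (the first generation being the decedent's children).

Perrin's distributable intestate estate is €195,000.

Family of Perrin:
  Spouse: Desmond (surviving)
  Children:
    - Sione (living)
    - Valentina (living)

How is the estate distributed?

Desmond takes two-fifths of €195,000 = €78,000. The remaining €117,000 passes to the descendants.
The descendants' portion (€117,000) is divided into 2 shares of €58,500: Sione and Valentina each take €58,500.

Desmond: €78,000; Sione: €58,500; Valentina: €58,500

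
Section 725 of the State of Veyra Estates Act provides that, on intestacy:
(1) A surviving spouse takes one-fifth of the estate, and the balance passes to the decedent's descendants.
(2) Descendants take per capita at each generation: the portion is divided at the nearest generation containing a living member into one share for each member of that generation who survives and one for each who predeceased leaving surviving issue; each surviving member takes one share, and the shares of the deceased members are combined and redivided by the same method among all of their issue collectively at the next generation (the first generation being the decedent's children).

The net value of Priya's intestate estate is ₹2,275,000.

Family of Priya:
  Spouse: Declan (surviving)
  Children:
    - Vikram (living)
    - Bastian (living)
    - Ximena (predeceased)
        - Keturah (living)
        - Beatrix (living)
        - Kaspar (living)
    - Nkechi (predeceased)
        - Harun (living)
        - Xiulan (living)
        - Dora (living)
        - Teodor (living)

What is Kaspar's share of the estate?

Declan takes one-fifth of ₹2,275,000 = ₹455,000. The remaining ₹1,820,000 passes to the descendants.
The descendants' portion (₹1,820,000) is divided at the children's generation into 4 shares of ₹455,000. Vikram and Bastian each take ₹455,000. The 2 shares of the deceased (Ximena and Nkechi) are combined into a pool of ₹910,000.
That pool (₹910,000) is divided at the grandchildren's generation equally among Keturah, Beatrix, Kaspar, Harun, Xiulan, Dora, and Teodor: ₹130,000 each.

Kaspar receives ₹130,000.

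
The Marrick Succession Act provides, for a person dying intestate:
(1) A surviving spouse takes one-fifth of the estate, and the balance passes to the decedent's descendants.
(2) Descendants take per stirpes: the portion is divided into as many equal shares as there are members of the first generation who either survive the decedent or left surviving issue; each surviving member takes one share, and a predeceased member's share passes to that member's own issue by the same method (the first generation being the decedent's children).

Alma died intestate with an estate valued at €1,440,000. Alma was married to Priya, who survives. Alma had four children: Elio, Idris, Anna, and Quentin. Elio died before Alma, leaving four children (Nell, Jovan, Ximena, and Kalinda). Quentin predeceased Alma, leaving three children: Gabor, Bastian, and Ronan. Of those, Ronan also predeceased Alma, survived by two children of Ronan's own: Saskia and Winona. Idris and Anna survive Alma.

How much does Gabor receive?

Priya takes one-fifth of €1,440,000 = €288,000. The remaining €1,152,000 passes to the descendants.
The descendants' portion (€1,152,000) is divided into 4 shares of €288,000: Idris and Anna each take €288,000; Elio's €288,000 share passes to Elio's issue; Quentin's €288,000 share passes to Quentin's issue.
Elio's share (€288,000) is divided into 4 shares of €72,000: Nell, Jovan, Ximena, and Kalinda each take €72,000.
Quentin's share (€288,000) is divided into 3 shares of €96,000: Gabor and Bastian each take €96,000; Ronan's €96,000 share passes to Ronan's issue.
Ronan's share (€96,000) is divided into 2 shares of €48,000: Saskia and Winona each take €48,000.

Gabor receives €96,000.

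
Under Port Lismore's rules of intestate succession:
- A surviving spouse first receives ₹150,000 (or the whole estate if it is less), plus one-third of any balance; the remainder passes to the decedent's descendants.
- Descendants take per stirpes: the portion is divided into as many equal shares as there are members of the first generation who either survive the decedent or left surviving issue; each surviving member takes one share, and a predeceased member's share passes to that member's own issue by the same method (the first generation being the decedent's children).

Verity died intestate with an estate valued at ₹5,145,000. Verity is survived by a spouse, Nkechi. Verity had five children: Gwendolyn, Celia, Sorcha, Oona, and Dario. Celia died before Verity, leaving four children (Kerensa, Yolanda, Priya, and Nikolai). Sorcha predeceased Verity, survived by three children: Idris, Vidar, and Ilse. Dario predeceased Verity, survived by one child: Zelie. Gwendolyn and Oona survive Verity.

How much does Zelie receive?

Zelie receives ₹666,000.

Nkechi first takes ₹150,000, leaving a balance of ₹4,995,000. Nkechi then takes one-third of the balance (₹1,665,000), for a total of ₹1,815,000. The remaining ₹3,330,000 passes to the descendants.
The descendants' portion (₹3,330,000) is divided into 5 shares of ₹666,000: Gwendolyn and Oona each take ₹666,000; Celia's ₹666,000 share passes to Celia's issue; Sorcha's ₹666,000 share passes to Sorcha's issue; Dario's ₹666,000 share passes to Dario's issue.
Celia's share (₹666,000) is divided into 4 shares of ₹166,500: Kerensa, Yolanda, Priya, and Nikolai each take ₹166,500.
Sorcha's share (₹666,000) is divided into 3 shares of ₹222,000: Idris, Vidar, and Ilse each take ₹222,000.
Dario's share (₹666,000) passes entirely to Zelie.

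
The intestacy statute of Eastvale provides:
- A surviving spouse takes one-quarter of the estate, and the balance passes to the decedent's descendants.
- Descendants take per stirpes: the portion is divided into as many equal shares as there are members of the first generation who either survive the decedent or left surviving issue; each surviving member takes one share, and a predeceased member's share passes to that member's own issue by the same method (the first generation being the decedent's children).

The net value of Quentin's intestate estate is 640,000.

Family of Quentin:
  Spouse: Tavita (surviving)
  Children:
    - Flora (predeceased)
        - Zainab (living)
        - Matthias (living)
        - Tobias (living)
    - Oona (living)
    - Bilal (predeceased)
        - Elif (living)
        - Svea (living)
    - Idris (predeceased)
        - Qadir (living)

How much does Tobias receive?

Tobias receives 40,000.

Tavita takes one-quarter of 640,000 = 160,000. The remaining 480,000 passes to the descendants.
The descendants' portion (480,000) is divided into 4 shares of 120,000: Oona takes 120,000; Flora's 120,000 share passes to Flora's issue; Bilal's 120,000 share passes to Bilal's issue; Idris's 120,000 share passes to Idris's issue.
Flora's share (120,000) is divided into 3 shares of 40,000: Zainab, Matthias, and Tobias each take 40,000.
Bilal's share (120,000) is divided into 2 shares of 60,000: Elif and Svea each take 60,000.
Idris's share (120,000) passes entirely to Qadir.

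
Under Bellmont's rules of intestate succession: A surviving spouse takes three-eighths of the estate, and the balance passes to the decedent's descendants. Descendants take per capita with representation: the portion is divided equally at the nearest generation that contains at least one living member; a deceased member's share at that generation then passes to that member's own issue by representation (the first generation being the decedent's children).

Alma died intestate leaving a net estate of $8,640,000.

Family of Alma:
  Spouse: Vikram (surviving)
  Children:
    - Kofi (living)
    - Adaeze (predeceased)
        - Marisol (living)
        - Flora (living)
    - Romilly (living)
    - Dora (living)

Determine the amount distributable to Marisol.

Vikram takes three-eighths of $8,640,000 = $3,240,000. The remaining $5,400,000 passes to the descendants.
The descendants' portion ($5,400,000) is divided into 4 shares of $1,350,000: Kofi, Romilly, and Dora each take $1,350,000; Adaeze's $1,350,000 share passes to Adaeze's issue.
Adaeze's share ($1,350,000) is divided into 2 shares of $675,000: Marisol and Flora each take $675,000.

Marisol receives $675,000.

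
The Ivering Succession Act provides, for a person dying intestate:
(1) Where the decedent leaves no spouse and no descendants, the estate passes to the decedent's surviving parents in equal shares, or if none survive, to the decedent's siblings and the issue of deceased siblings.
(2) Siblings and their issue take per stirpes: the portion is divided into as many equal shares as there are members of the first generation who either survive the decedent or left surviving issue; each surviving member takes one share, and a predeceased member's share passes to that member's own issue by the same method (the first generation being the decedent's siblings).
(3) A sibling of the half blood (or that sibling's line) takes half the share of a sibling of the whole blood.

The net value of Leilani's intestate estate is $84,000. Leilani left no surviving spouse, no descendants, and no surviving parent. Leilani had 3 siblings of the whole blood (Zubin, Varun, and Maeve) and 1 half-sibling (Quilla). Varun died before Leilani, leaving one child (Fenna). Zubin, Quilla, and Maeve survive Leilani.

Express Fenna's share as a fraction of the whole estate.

The entire $84,000 passes to the siblings and their issue.
Counting each half-blood sibling's line as half a unit, there are 7/2 units in $84,000, so one unit is $24,000. Whole-blood lines (Zubin, Varun, and Maeve) take $24,000 each; half-blood lines (Quilla) take $12,000 each.
Varun's share ($24,000) passes entirely to Fenna.

Fenna receives 2/7 of the estate.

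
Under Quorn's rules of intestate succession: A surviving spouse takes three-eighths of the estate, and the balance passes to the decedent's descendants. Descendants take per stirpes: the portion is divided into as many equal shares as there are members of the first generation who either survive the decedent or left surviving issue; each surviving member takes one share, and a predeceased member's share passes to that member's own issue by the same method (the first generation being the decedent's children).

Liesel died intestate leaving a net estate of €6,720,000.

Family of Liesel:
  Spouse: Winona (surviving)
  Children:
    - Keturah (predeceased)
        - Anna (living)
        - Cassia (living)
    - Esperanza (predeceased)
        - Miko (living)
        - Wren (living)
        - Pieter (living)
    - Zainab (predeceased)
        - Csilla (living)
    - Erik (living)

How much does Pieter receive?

Pieter receives €350,000.

Winona takes three-eighths of €6,720,000 = €2,520,000. The remaining €4,200,000 passes to the descendants.
The descendants' portion (€4,200,000) is divided into 4 shares of €1,050,000: Erik takes €1,050,000; Keturah's €1,050,000 share passes to Keturah's issue; Esperanza's €1,050,000 share passes to Esperanza's issue; Zainab's €1,050,000 share passes to Zainab's issue.
Keturah's share (€1,050,000) is divided into 2 shares of €525,000: Anna and Cassia each take €525,000.
Esperanza's share (€1,050,000) is divided into 3 shares of €350,000: Miko, Wren, and Pieter each take €350,000.
Zainab's share (€1,050,000) passes entirely to Csilla.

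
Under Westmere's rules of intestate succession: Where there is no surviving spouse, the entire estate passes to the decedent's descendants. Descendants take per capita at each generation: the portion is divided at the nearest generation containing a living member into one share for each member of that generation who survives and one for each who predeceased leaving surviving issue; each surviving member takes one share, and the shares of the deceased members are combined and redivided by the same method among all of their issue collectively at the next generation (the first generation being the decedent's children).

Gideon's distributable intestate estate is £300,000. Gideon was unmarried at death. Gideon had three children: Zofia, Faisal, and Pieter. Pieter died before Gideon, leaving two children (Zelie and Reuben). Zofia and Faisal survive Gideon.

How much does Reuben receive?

Reuben receives £50,000.

The entire £300,000 passes to the descendants.
That amount (£300,000) is divided at the children's generation into 3 shares of £100,000. Zofia and Faisal each take £100,000. The remaining share for the deceased Pieter (£100,000) is carried to the next generation.
That pool (£100,000) is divided at the grandchildren's generation equally among Zelie and Reuben: £50,000 each.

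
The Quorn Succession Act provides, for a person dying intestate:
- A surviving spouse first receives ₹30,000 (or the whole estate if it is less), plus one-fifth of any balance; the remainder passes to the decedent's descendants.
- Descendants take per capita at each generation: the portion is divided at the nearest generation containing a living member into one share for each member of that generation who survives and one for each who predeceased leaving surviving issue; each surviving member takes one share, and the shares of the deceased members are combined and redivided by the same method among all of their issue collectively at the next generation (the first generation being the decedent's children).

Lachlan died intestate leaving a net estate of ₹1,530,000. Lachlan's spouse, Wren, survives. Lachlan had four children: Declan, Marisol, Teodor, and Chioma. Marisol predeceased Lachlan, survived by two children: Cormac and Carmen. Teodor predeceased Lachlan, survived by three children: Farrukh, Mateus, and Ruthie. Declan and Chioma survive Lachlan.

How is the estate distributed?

Wren first takes ₹30,000, leaving a balance of ₹1,500,000. Wren then takes one-fifth of the balance (₹300,000), for a total of ₹330,000. The remaining ₹1,200,000 passes to the descendants.
The descendants' portion (₹1,200,000) is divided at the children's generation into 4 shares of ₹300,000. Declan and Chioma each take ₹300,000. The 2 shares of the deceased (Marisol and Teodor) are combined into a pool of ₹600,000.
That pool (₹600,000) is divided at the grandchildren's generation equally among Cormac, Carmen, Farrukh, Mateus, and Ruthie: ₹120,000 each.

Wren: ₹330,000; Declan: ₹300,000; Cormac: ₹120,000; Carmen: ₹120,000; Farrukh: ₹120,000; Mateus: ₹120,000; Ruthie: ₹120,000; Chioma: ₹300,000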